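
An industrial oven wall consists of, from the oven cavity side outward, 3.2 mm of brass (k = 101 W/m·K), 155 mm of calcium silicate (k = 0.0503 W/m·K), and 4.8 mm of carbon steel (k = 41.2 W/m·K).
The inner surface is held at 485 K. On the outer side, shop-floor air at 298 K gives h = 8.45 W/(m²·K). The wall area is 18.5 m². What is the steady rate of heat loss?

Q ≈ 1080 W

Using the resistance-network approach (series):
R_brass = L/(kA) = 0.0032/(101×18.5) = 1.713×10^-6 K/W
R_calcium silicate = L/(kA) = 0.155/(0.0503×18.5) = 0.1666 K/W
R_carbon steel = L/(kA) = 0.0048/(41.2×18.5) = 6.298×10^-6 K/W
R_outer film = 1/(h_o·A) = 1/(8.45×18.5) = 0.006397 K/W
R_total = 0.173 K/W
Q = ΔT / R_total = 187 / 0.173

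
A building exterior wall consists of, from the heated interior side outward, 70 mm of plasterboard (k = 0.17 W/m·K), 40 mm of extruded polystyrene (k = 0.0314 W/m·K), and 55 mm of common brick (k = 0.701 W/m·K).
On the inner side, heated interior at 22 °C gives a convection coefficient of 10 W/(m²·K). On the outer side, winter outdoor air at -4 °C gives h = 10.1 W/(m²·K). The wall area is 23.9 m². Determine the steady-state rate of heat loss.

Series thermal resistances:
R_inner film = 1/(h_i·A) = 1/(10×23.9) = 0.004184 K/W
R_plasterboard = L/(kA) = 0.07/(0.17×23.9) = 0.01723 K/W
R_extruded polystyrene = L/(kA) = 0.04/(0.0314×23.9) = 0.0533 K/W
R_common brick = L/(kA) = 0.055/(0.701×23.9) = 0.003283 K/W
R_outer film = 1/(h_o·A) = 1/(10.1×23.9) = 0.004143 K/W
R_total = 0.08214 K/W
Q = ΔT / R_total = 26 / 0.08214

Q ≈ 317 W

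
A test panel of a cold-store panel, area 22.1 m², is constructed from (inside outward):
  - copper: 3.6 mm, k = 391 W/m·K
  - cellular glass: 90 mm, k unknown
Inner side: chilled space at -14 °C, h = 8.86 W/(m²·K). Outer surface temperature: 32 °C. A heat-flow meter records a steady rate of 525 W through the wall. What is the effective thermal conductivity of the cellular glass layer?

k ≈ 0.0494 W/(m·K)

Model the wall as resistances in series:
R_inner film = 1/(h_i·A) = 1/(8.86×22.1) = 0.005107 K/W
R_copper = L/(kA) = 0.0036/(391×22.1) = 4.166×10^-7 K/W
Sum of known resistances R_other = 0.005108 K/W
Total R = ΔT/Q = 46/525 = 0.08762 K/W
R_cellular glass = R_total − R_other = 0.08251 K/W
k = L/(R·A) = 0.09/(0.08251×22.1)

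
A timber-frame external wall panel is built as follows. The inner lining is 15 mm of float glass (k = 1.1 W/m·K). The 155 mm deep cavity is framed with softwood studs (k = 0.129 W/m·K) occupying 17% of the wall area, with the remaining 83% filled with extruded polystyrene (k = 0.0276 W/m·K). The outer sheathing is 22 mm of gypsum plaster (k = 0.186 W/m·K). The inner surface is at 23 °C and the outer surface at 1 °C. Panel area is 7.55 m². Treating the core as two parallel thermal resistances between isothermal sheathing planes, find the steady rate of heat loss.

Q ≈ 46.3 W

Sheathing layers in series; stud and cavity paths in parallel between them.
R_inner = 0.015/(1.1×7.55) = 0.001806 K/W
R_stud  = 0.155/(0.129×0.17×7.55) = 0.9362 K/W
R_cav   = 0.155/(0.0276×0.83×7.55) = 0.8962 K/W
1/R_core = 1/R_stud + 1/R_cav → R_core = 0.4579 K/W
R_outer = 0.022/(0.186×7.55) = 0.01567 K/W
R_total = 0.4753 K/W
Q = ΔT/R_total = 22/0.4753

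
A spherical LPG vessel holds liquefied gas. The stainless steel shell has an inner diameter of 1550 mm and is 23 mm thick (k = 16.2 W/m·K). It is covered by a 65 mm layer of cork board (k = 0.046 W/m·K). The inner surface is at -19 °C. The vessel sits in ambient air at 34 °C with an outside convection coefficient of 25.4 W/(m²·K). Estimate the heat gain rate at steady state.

Spherical conduction: R = (1/r_in − 1/r_out)/(4πk) per layer; series-sum.
R_stainless steel shell = (1/0.775 − 1/0.798)/(4π×16.2) = 1.827×10^-4 K/W
R_cork board = (1/0.798 − 1/0.863)/(4π×0.046) = 0.1633 K/W
R_outer film = 1/(h·4πr_o²) = 1/(25.4×4π×0.863²) = 0.004207 K/W
R_total = 0.1677 K/W
Q = ΔT/R_total = 53/0.1677

Q ≈ 316 W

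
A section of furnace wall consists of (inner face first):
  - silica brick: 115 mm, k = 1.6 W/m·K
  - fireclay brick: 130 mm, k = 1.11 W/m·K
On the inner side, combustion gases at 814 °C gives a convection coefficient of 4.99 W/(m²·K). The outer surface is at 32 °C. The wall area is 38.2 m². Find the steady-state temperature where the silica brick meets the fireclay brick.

T ≈ 267 °C

Model the wall as resistances in series:
R_inner film = 1/(h_i·A) = 1/(4.99×38.2) = 0.005246 K/W
R_silica brick = L/(kA) = 0.115/(1.6×38.2) = 0.001882 K/W
R_fireclay brick = L/(kA) = 0.13/(1.11×38.2) = 0.003066 K/W
R_total = 0.01019 K/W;  Q = ΔT/R_total = 782/0.01019 = 76720 W
T_interface = T_inner − Q·ΣR(inner→interface) = 814 − 76700×0.007128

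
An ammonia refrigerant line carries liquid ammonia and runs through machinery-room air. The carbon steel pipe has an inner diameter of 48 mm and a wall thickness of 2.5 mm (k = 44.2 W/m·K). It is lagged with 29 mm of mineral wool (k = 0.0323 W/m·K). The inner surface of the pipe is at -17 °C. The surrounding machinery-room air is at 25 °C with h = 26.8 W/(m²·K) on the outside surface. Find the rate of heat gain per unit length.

q′ ≈ 11.2 W/m

For a radial system each layer contributes R = ln(r_out/r_in)/(2πkL); films add R = 1/(hA).
R_carbon steel pipe wall = ln(26.5/24)/(2π×44.2×1) = 3.568×10^-4 K/W
R_mineral wool = ln(55.5/26.5)/(2π×0.0323×1) = 3.643 K/W
R_outer film = 1/(h_o·2πr_oL) = 1/(26.8×2π×0.0555×1) = 0.107 K/W
R_total = 3.75 K/W
Q = ΔT/R_total = 42/3.75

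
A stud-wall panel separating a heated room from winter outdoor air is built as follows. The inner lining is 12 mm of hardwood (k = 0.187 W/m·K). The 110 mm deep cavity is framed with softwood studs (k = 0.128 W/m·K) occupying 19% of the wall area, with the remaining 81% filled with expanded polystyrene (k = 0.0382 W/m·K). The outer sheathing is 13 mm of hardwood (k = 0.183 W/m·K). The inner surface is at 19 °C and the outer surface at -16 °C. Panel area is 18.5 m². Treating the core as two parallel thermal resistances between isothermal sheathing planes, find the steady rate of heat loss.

Sheathing layers in series; stud and cavity paths in parallel between them.
R_inner = 0.012/(0.187×18.5) = 0.003469 K/W
R_stud  = 0.11/(0.128×0.19×18.5) = 0.2445 K/W
R_cav   = 0.11/(0.0382×0.81×18.5) = 0.1922 K/W
1/R_core = 1/R_stud + 1/R_cav → R_core = 0.1076 K/W
R_outer = 0.013/(0.183×18.5) = 0.00384 K/W
R_total = 0.1149 K/W
Q = ΔT/R_total = 35/0.1149

Q ≈ 305 W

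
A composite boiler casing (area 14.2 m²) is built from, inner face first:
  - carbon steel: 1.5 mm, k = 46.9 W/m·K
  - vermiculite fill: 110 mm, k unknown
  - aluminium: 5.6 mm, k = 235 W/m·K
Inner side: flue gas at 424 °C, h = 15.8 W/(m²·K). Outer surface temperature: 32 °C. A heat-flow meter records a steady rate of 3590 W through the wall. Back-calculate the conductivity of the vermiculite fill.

Series thermal resistances:
R_inner film = 1/(h_i·A) = 1/(15.8×14.2) = 0.004457 K/W
R_carbon steel = L/(kA) = 0.0015/(46.9×14.2) = 2.252×10^-6 K/W
R_aluminium = L/(kA) = 0.0056/(235×14.2) = 1.678×10^-6 K/W
Sum of known resistances R_other = 0.004461 K/W
Total R = ΔT/Q = 392/3590 = 0.1092 K/W
R_vermiculite fill = R_total − R_other = 0.1047 K/W
k = L/(R·A) = 0.11/(0.1047×14.2)

k ≈ 0.074 W/(m·K)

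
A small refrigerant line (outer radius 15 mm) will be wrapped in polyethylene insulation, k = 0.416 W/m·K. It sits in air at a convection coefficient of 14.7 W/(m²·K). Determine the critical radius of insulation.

r_cr ≈ 28.3 mm

For a cylinder r_cr = k/h = 0.416/14.7
r_cr = 28.3 mm; since the bare radius (15 mm) is below r_cr, adding a thin layer of insulation will *increase* heat loss.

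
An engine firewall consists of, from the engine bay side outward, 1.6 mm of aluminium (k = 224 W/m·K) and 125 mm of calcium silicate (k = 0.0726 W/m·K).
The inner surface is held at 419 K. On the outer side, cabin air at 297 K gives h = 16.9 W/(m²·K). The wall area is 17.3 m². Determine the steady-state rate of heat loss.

Thermal resistances in series:
R_aluminium = L/(kA) = 0.0016/(224×17.3) = 4.129×10^-7 K/W
R_calcium silicate = L/(kA) = 0.125/(0.0726×17.3) = 0.09952 K/W
R_outer film = 1/(h_o·A) = 1/(16.9×17.3) = 0.00342 K/W
R_total = 0.1029 K/W
Q = ΔT / R_total = 122 / 0.1029

Q ≈ 1190 W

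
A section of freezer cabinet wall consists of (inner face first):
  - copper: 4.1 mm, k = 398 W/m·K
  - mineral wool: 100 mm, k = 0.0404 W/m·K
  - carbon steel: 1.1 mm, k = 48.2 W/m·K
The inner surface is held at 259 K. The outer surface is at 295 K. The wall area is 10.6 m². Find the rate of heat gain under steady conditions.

Q ≈ 154 W

Model the wall as resistances in series:
R_copper = L/(kA) = 0.0041/(398×10.6) = 9.718×10^-7 K/W
R_mineral wool = L/(kA) = 0.1/(0.0404×10.6) = 0.2335 K/W
R_carbon steel = L/(kA) = 0.0011/(48.2×10.6) = 2.153×10^-6 K/W
R_total = 0.2335 K/W
Q = ΔT / R_total = 36 / 0.2335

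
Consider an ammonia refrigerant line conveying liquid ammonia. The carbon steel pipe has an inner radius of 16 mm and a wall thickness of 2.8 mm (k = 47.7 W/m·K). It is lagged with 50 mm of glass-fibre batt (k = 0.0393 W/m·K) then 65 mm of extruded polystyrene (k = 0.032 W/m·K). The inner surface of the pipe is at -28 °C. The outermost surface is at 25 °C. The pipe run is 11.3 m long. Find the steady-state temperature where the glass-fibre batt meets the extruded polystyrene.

T ≈ 4.52 °C

For a radial system each layer contributes R = ln(r_out/r_in)/(2πkL); films add R = 1/(hA).
R_carbon steel pipe wall = ln(18.8/16)/(2π×47.7×11.3) = 4.762×10^-5 K/W
R_glass-fibre batt = ln(68.8/18.8)/(2π×0.0393×11.3) = 0.4649 K/W
R_extruded polystyrene = ln(133.8/68.8)/(2π×0.032×11.3) = 0.2928 K/W
R_total = 0.7578 K/W
Q = ΔT/R_total = 53/0.7578
Q = 69.9 W
T_interface = T_inner + Q·ΣR(inner→interface) = -28 + 69.9×0.465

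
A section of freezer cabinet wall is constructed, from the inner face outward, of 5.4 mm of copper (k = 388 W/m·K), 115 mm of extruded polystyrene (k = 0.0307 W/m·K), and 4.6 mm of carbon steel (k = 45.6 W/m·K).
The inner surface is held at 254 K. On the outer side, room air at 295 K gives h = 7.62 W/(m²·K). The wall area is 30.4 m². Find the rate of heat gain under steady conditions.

Q ≈ 321 W

Series thermal resistances:
R_copper = L/(kA) = 0.0054/(388×30.4) = 4.578×10^-7 K/W
R_extruded polystyrene = L/(kA) = 0.115/(0.0307×30.4) = 0.1232 K/W
R_carbon steel = L/(kA) = 0.0046/(45.6×30.4) = 3.318×10^-6 K/W
R_outer film = 1/(h_o·A) = 1/(7.62×30.4) = 0.004317 K/W
R_total = 0.1275 K/W
Q = ΔT / R_total = 41 / 0.1275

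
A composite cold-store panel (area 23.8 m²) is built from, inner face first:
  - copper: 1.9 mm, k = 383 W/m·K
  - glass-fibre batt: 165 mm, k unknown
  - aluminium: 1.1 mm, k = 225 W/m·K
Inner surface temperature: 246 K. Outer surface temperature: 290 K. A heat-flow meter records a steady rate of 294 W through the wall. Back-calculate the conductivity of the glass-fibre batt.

k ≈ 0.0463 W/(m·K)

Treating each layer as a thermal resistance in series:
R_copper = L/(kA) = 0.0019/(383×23.8) = 2.084×10^-7 K/W
R_aluminium = L/(kA) = 0.0011/(225×23.8) = 2.054×10^-7 K/W
Sum of known resistances R_other = 4.139×10^-7 K/W
Total R = ΔT/Q = 44/294 = 0.1497 K/W
R_glass-fibre batt = R_total − R_other = 0.1497 K/W
k = L/(R·A) = 0.165/(0.1497×23.8)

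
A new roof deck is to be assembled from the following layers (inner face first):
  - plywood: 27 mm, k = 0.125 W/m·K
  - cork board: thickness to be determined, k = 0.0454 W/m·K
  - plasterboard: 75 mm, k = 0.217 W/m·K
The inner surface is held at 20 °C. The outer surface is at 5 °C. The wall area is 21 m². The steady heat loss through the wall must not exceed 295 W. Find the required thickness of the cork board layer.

L ≈ 23 mm

Model the wall as resistances in series:
R_plywood = L/(kA) = 0.027/(0.125×21) = 0.01029 K/W
R_plasterboard = L/(kA) = 0.075/(0.217×21) = 0.01646 K/W
Sum of the known resistances R_other = 0.02674 K/W
Required total resistance R_tot = ΔT/Q_allow = 15/295 = 0.05085 K/W
R_cork board = R_tot − R_other = 0.0241 K/W
L = R·k·A = 0.0241×0.0454×21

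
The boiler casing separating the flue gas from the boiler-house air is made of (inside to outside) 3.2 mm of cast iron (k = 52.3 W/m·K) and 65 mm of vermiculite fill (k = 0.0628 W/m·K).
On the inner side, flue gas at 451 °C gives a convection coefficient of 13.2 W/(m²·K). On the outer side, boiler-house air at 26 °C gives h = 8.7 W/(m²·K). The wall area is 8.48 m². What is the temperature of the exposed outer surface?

Thermal resistances in series:
R_inner film = 1/(h_i·A) = 1/(13.2×8.48) = 0.008934 K/W
R_cast iron = L/(kA) = 0.0032/(52.3×8.48) = 7.215×10^-6 K/W
R_vermiculite fill = L/(kA) = 0.065/(0.0628×8.48) = 0.1221 K/W
R_outer film = 1/(h_o·A) = 1/(8.7×8.48) = 0.01355 K/W
R_total = 0.1446 K/W;  Q = ΔT/R_total = 425/0.1446 = 2940 W
T_interface = T_inner − Q·ΣR(inner→interface) = 451 − 2940×0.131

T ≈ 65.9 °C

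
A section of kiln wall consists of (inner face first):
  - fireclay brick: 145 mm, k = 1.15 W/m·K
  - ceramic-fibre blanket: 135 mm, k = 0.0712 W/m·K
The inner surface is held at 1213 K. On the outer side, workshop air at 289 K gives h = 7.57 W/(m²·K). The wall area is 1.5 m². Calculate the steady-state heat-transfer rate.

Q ≈ 643 W

Thermal resistances in series:
R_fireclay brick = L/(kA) = 0.145/(1.15×1.5) = 0.08406 K/W
R_ceramic-fibre blanket = L/(kA) = 0.135/(0.0712×1.5) = 1.264 K/W
R_outer film = 1/(h_o·A) = 1/(7.57×1.5) = 0.08807 K/W
R_total = 1.436 K/W
Q = ΔT / R_total = 924 / 1.436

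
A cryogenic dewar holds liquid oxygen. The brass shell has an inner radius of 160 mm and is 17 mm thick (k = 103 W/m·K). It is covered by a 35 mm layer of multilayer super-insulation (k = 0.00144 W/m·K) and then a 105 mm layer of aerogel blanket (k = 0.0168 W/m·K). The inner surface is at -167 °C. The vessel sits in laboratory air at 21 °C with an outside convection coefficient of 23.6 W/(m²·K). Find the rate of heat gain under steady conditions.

For a spherical shell R = (1/r₁ − 1/r₂)/(4πk); film R = 1/(h·4πr²). In series:
R_brass shell = (1/0.16 − 1/0.177)/(4π×103) = 4.638×10^-4 K/W
R_multilayer super-insulation = (1/0.177 − 1/0.212)/(4π×0.00144) = 51.55 K/W
R_aerogel blanket = (1/0.212 − 1/0.317)/(4π×0.0168) = 7.401 K/W
R_outer film = 1/(h·4πr_o²) = 1/(23.6×4π×0.317²) = 0.03356 K/W
R_total = 58.98 K/W
Q = ΔT/R_total = 188/58.98

Q ≈ 3.19 W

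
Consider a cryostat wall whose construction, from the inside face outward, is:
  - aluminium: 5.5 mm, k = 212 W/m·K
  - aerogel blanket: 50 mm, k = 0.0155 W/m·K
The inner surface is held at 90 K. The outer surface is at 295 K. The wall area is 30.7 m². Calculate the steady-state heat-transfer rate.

Q ≈ 1950 W

Thermal resistances in series:
R_aluminium = L/(kA) = 0.0055/(212×30.7) = 8.451×10^-7 K/W
R_aerogel blanket = L/(kA) = 0.05/(0.0155×30.7) = 0.1051 K/W
R_total = 0.1051 K/W
Q = ΔT / R_total = 205 / 0.1051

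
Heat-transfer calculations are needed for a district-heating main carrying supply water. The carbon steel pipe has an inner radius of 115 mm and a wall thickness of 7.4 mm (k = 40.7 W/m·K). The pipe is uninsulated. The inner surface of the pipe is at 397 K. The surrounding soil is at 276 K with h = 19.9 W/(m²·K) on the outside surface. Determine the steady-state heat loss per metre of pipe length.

Treating each annulus and film as a series resistance:
R_carbon steel pipe wall = ln(122.4/115)/(2π×40.7×1) = 2.439×10^-4 K/W
R_outer film = 1/(h_o·2πr_oL) = 1/(19.9×2π×0.1224×1) = 0.06534 K/W
R_total = 0.06558 K/W
Q = ΔT/R_total = 121/0.06558

q′ ≈ 1840 W/m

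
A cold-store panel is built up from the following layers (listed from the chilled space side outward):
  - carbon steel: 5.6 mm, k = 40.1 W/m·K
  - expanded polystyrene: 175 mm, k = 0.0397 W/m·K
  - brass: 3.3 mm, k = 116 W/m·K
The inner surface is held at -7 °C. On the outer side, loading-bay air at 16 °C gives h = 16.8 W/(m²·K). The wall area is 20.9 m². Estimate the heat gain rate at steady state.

Using the resistance-network approach (series):
R_carbon steel = L/(kA) = 0.0056/(40.1×20.9) = 6.682×10^-6 K/W
R_expanded polystyrene = L/(kA) = 0.175/(0.0397×20.9) = 0.2109 K/W
R_brass = L/(kA) = 0.0033/(116×20.9) = 1.361×10^-6 K/W
R_outer film = 1/(h_o·A) = 1/(16.8×20.9) = 0.002848 K/W
R_total = 0.2138 K/W
Q = ΔT / R_total = 23 / 0.2138

Q ≈ 108 W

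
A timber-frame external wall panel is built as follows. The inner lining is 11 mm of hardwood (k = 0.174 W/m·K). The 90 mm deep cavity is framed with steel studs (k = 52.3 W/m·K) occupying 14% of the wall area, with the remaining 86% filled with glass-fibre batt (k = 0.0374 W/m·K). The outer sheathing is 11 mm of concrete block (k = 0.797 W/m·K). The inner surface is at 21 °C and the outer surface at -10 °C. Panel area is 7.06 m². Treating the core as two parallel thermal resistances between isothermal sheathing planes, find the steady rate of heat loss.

Sheathing layers in series; stud and cavity paths in parallel between them.
R_inner = 0.011/(0.174×7.06) = 0.008954 K/W
R_stud  = 0.09/(52.3×0.14×7.06) = 0.001741 K/W
R_cav   = 0.09/(0.0374×0.86×7.06) = 0.3963 K/W
1/R_core = 1/R_stud + 1/R_cav → R_core = 0.001733 K/W
R_outer = 0.011/(0.797×7.06) = 0.001955 K/W
R_total = 0.01264 K/W
Q = ΔT/R_total = 31/0.01264

Q ≈ 2450 W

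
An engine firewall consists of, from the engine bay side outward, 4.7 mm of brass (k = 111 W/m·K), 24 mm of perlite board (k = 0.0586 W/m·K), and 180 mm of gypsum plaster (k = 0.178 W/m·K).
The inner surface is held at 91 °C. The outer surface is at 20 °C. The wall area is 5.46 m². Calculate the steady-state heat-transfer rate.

Q ≈ 273 W

Thermal resistances in series:
R_brass = L/(kA) = 0.0047/(111×5.46) = 7.755×10^-6 K/W
R_perlite board = L/(kA) = 0.024/(0.0586×5.46) = 0.07501 K/W
R_gypsum plaster = L/(kA) = 0.18/(0.178×5.46) = 0.1852 K/W
R_total = 0.2602 K/W
Q = ΔT / R_total = 71 / 0.2602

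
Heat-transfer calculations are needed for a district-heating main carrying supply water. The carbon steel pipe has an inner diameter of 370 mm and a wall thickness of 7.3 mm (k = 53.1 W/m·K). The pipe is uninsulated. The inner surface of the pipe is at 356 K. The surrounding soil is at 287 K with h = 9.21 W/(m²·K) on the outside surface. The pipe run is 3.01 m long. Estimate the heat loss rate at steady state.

Q ≈ 2310 W

Cylindrical conduction, so R = ln(r₂/r₁)/(2πkL) per layer, in series:
R_carbon steel pipe wall = ln(192.3/185)/(2π×53.1×3.01) = 3.854×10^-5 K/W
R_outer film = 1/(h_o·2πr_oL) = 1/(9.21×2π×0.1923×3.01) = 0.02985 K/W
R_total = 0.02989 K/W
Q = ΔT/R_total = 69/0.02989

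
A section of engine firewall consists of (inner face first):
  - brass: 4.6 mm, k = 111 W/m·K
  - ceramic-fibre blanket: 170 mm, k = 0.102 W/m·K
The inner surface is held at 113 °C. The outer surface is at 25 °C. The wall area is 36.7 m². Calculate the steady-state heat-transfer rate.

Using the resistance-network approach (series):
R_brass = L/(kA) = 0.0046/(111×36.7) = 1.129×10^-6 K/W
R_ceramic-fibre blanket = L/(kA) = 0.17/(0.102×36.7) = 0.04541 K/W
R_total = 0.04541 K/W
Q = ΔT / R_total = 88 / 0.04541

Q ≈ 1940 W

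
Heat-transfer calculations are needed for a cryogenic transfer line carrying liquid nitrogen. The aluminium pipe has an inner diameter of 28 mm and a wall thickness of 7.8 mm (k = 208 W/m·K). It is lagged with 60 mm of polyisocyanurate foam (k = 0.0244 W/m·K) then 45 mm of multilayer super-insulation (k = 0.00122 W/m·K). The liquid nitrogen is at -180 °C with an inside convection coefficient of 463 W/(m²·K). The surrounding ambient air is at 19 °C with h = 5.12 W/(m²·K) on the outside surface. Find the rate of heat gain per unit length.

q′ ≈ 3.01 W/m

Treating each annulus and film as a series resistance:
R_inner film = 1/(h_i·2πr₁L) = 1/(463×2π×0.014×1) = 0.02455 K/W
R_aluminium pipe wall = ln(21.8/14)/(2π×208×1) = 3.389×10^-4 K/W
R_polyisocyanurate foam = ln(81.8/21.8)/(2π×0.0244×1) = 8.625 K/W
R_multilayer super-insulation = ln(126.8/81.8)/(2π×0.00122×1) = 57.18 K/W
R_outer film = 1/(h_o·2πr_oL) = 1/(5.12×2π×0.1268×1) = 0.2451 K/W
R_total = 66.08 K/W
Q = ΔT/R_total = 199/66.08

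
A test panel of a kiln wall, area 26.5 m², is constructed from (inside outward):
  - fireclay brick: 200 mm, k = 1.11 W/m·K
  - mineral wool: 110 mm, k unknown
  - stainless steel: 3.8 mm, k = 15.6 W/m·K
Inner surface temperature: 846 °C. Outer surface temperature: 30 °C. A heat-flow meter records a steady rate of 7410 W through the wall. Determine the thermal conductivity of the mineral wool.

Using the resistance-network approach (series):
R_fireclay brick = L/(kA) = 0.2/(1.11×26.5) = 0.006799 K/W
R_stainless steel = L/(kA) = 0.0038/(15.6×26.5) = 9.192×10^-6 K/W
Sum of known resistances R_other = 0.006808 K/W
Total R = ΔT/Q = 816/7410 = 0.1101 K/W
R_mineral wool = R_total − R_other = 0.1033 K/W
k = L/(R·A) = 0.11/(0.1033×26.5)

k ≈ 0.0402 W/(m·K)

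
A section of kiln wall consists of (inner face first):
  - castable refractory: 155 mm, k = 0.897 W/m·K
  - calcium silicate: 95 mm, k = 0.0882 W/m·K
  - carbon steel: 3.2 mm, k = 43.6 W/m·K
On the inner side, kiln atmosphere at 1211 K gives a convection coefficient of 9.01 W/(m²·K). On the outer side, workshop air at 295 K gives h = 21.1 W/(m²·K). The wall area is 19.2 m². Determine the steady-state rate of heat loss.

Thermal resistances in series:
R_inner film = 1/(h_i·A) = 1/(9.01×19.2) = 0.005781 K/W
R_castable refractory = L/(kA) = 0.155/(0.897×19.2) = 0.009 K/W
R_calcium silicate = L/(kA) = 0.095/(0.0882×19.2) = 0.0561 K/W
R_carbon steel = L/(kA) = 0.0032/(43.6×19.2) = 3.823×10^-6 K/W
R_outer film = 1/(h_o·A) = 1/(21.1×19.2) = 0.002468 K/W
R_total = 0.07335 K/W
Q = ΔT / R_total = 916 / 0.07335

Q ≈ 12500 W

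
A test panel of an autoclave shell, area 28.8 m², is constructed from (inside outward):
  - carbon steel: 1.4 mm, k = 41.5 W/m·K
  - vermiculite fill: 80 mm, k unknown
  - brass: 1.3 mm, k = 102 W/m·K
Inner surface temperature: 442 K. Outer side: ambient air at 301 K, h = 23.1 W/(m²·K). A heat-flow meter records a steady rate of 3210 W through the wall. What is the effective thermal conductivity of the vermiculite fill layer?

k ≈ 0.0655 W/(m·K)

Model the wall as resistances in series:
R_carbon steel = L/(kA) = 0.0014/(41.5×28.8) = 1.171×10^-6 K/W
R_brass = L/(kA) = 0.0013/(102×28.8) = 4.425×10^-7 K/W
R_outer film = 1/(h_o·A) = 1/(23.1×28.8) = 0.001503 K/W
Sum of known resistances R_other = 0.001505 K/W
Total R = ΔT/Q = 141/3210 = 0.04393 K/W
R_vermiculite fill = R_total − R_other = 0.04242 K/W
k = L/(R·A) = 0.08/(0.04242×28.8)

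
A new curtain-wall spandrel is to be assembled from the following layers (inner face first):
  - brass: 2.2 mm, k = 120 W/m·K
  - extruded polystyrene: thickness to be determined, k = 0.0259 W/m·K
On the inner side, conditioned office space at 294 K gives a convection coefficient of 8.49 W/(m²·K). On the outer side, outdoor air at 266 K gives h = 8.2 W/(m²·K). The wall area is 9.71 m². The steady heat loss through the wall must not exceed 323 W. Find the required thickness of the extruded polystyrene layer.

L ≈ 15.6 mm

Model the wall as resistances in series:
R_inner film = 1/(h_i·A) = 1/(8.49×9.71) = 0.01213 K/W
R_brass = L/(kA) = 0.0022/(120×9.71) = 1.888×10^-6 K/W
R_outer film = 1/(h_o·A) = 1/(8.2×9.71) = 0.01256 K/W
Sum of the known resistances R_other = 0.02469 K/W
Required total resistance R_tot = ΔT/Q_allow = 28/323 = 0.08669 K/W
R_extruded polystyrene = R_tot − R_other = 0.062 K/W
L = R·k·A = 0.062×0.0259×9.71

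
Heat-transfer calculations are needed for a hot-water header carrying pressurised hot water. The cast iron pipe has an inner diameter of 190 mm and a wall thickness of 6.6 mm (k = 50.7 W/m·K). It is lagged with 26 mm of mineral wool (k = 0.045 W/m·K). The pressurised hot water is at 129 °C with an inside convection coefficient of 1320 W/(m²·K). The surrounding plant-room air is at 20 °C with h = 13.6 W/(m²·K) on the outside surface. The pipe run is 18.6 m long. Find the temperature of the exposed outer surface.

T ≈ 31.1 °C

Per-layer cylindrical resistances, series-summed:
R_inner film = 1/(h_i·2πr₁L) = 1/(1320×2π×0.095×18.6) = 6.824×10^-5 K/W
R_cast iron pipe wall = ln(101.6/95)/(2π×50.7×18.6) = 1.134×10^-5 K/W
R_mineral wool = ln(127.6/101.6)/(2π×0.045×18.6) = 0.04333 K/W
R_outer film = 1/(h_o·2πr_oL) = 1/(13.6×2π×0.1276×18.6) = 0.004931 K/W
R_total = 0.04834 K/W
Q = ΔT/R_total = 109/0.04834
Q = 2250 W
T_interface = T_inner − Q·ΣR(inner→interface) = 129 − 2250×0.04341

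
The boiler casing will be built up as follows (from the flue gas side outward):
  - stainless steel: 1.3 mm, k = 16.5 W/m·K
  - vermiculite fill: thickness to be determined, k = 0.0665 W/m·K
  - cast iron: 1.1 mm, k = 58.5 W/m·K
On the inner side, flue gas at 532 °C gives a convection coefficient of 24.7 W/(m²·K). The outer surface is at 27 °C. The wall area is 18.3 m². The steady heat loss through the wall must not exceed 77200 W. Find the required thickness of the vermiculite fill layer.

L ≈ 5.26 mm

Thermal resistances in series:
R_inner film = 1/(h_i·A) = 1/(24.7×18.3) = 0.002212 K/W
R_stainless steel = L/(kA) = 0.0013/(16.5×18.3) = 4.305×10^-6 K/W
R_cast iron = L/(kA) = 0.0011/(58.5×18.3) = 1.028×10^-6 K/W
Sum of the known resistances R_other = 0.002218 K/W
Required total resistance R_tot = ΔT/Q_allow = 505/77200 = 0.006541 K/W
R_vermiculite fill = R_tot − R_other = 0.004324 K/W
L = R·k·A = 0.004324×0.0665×18.3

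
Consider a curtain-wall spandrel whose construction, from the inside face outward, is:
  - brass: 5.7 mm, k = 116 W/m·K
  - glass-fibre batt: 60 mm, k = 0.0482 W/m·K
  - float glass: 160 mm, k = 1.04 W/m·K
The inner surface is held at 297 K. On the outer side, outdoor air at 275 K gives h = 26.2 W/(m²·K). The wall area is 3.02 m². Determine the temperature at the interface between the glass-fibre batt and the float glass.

T ≈ 278 K

Using the resistance-network approach (series):
R_brass = L/(kA) = 0.0057/(116×3.02) = 1.627×10^-5 K/W
R_glass-fibre batt = L/(kA) = 0.06/(0.0482×3.02) = 0.4122 K/W
R_float glass = L/(kA) = 0.16/(1.04×3.02) = 0.05094 K/W
R_outer film = 1/(h_o·A) = 1/(26.2×3.02) = 0.01264 K/W
R_total = 0.4758 K/W;  Q = ΔT/R_total = 22/0.4758 = 46.24 W
T_interface = T_inner − Q·ΣR(inner→interface) = 297 − 46.2×0.4122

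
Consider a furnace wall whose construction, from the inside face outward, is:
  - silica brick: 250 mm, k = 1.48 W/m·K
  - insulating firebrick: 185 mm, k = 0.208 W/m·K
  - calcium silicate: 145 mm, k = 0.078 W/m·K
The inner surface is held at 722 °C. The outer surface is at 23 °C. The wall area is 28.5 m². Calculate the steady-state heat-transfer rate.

Series thermal resistances:
R_silica brick = L/(kA) = 0.25/(1.48×28.5) = 0.005927 K/W
R_insulating firebrick = L/(kA) = 0.185/(0.208×28.5) = 0.03121 K/W
R_calcium silicate = L/(kA) = 0.145/(0.078×28.5) = 0.06523 K/W
R_total = 0.1024 K/W
Q = ΔT / R_total = 699 / 0.1024

Q ≈ 6830 W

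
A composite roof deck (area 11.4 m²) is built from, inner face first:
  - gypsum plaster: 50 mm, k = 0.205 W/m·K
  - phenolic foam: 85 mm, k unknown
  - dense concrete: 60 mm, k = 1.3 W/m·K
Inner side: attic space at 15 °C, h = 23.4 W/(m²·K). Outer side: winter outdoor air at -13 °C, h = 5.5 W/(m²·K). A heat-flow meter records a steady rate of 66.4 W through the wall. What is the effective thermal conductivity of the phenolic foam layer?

Series thermal resistances:
R_inner film = 1/(h_i·A) = 1/(23.4×11.4) = 0.003749 K/W
R_gypsum plaster = L/(kA) = 0.05/(0.205×11.4) = 0.02139 K/W
R_dense concrete = L/(kA) = 0.06/(1.3×11.4) = 0.004049 K/W
R_outer film = 1/(h_o·A) = 1/(5.5×11.4) = 0.01595 K/W
Sum of known resistances R_other = 0.04514 K/W
Total R = ΔT/Q = 28/66.4 = 0.4217 K/W
R_phenolic foam = R_total − R_other = 0.3765 K/W
k = L/(R·A) = 0.085/(0.3765×11.4)

k ≈ 0.0198 W/(m·K)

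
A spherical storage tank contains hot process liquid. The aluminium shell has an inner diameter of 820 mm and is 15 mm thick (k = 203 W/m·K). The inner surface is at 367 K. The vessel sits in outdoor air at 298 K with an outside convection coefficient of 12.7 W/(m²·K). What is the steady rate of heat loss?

Spherical conduction: R = (1/r_in − 1/r_out)/(4πk) per layer; series-sum.
R_aluminium shell = (1/0.41 − 1/0.425)/(4π×203) = 3.375×10^-5 K/W
R_outer film = 1/(h·4πr_o²) = 1/(12.7×4π×0.425²) = 0.03469 K/W
R_total = 0.03472 K/W
Q = ΔT/R_total = 69/0.03472

Q ≈ 1990 W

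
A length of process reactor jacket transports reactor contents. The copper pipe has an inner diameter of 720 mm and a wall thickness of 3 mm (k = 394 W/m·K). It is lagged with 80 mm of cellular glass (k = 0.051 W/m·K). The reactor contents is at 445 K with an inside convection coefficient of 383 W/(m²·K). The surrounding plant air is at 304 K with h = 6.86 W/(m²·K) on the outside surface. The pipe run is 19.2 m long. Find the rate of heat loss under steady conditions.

Q ≈ 4010 W

For a radial system each layer contributes R = ln(r_out/r_in)/(2πkL); films add R = 1/(hA).
R_inner film = 1/(h_i·2πr₁L) = 1/(383×2π×0.36×19.2) = 6.012×10^-5 K/W
R_copper pipe wall = ln(363/360)/(2π×394×19.2) = 1.746×10^-7 K/W
R_cellular glass = ln(443/363)/(2π×0.051×19.2) = 0.03237 K/W
R_outer film = 1/(h_o·2πr_oL) = 1/(6.86×2π×0.443×19.2) = 0.002728 K/W
R_total = 0.03516 K/W
Q = ΔT/R_total = 141/0.03516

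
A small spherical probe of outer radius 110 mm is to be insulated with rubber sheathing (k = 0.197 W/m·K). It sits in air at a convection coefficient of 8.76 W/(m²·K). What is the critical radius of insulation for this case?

r_cr ≈ 45 mm

For a sphere r_cr = 2k/h = 2×0.197/8.76
r_cr = 45 mm; since the bare radius (110 mm) is above r_cr, any added insulation will reduce heat loss.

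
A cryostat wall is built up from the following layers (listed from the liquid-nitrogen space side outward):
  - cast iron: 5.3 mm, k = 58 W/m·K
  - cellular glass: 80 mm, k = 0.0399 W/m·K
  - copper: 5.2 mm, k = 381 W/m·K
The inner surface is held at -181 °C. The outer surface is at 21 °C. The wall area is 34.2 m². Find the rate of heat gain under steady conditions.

Q ≈ 3450 W

Treating each layer as a thermal resistance in series:
R_cast iron = L/(kA) = 0.0053/(58×34.2) = 2.672×10^-6 K/W
R_cellular glass = L/(kA) = 0.08/(0.0399×34.2) = 0.05863 K/W
R_copper = L/(kA) = 0.0052/(381×34.2) = 3.991×10^-7 K/W
R_total = 0.05863 K/W
Q = ΔT / R_total = 202 / 0.05863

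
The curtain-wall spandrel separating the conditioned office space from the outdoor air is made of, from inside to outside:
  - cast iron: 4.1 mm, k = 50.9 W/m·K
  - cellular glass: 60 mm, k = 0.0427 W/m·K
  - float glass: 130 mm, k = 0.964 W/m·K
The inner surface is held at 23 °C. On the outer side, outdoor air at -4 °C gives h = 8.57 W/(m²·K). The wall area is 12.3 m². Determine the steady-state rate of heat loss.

Thermal resistances in series:
R_cast iron = L/(kA) = 0.0041/(50.9×12.3) = 6.549×10^-6 K/W
R_cellular glass = L/(kA) = 0.06/(0.0427×12.3) = 0.1142 K/W
R_float glass = L/(kA) = 0.13/(0.964×12.3) = 0.01096 K/W
R_outer film = 1/(h_o·A) = 1/(8.57×12.3) = 0.009487 K/W
R_total = 0.1347 K/W
Q = ΔT / R_total = 27 / 0.1347

Q ≈ 200 W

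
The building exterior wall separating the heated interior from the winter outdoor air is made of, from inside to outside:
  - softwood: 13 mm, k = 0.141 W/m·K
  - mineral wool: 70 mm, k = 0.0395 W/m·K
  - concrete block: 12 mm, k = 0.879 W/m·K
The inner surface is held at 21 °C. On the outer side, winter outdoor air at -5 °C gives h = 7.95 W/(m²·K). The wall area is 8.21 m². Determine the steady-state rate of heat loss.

Q ≈ 107 W

Series thermal resistances:
R_softwood = L/(kA) = 0.013/(0.141×8.21) = 0.01123 K/W
R_mineral wool = L/(kA) = 0.07/(0.0395×8.21) = 0.2159 K/W
R_concrete block = L/(kA) = 0.012/(0.879×8.21) = 0.001663 K/W
R_outer film = 1/(h_o·A) = 1/(7.95×8.21) = 0.01532 K/W
R_total = 0.2441 K/W
Q = ΔT / R_total = 26 / 0.2441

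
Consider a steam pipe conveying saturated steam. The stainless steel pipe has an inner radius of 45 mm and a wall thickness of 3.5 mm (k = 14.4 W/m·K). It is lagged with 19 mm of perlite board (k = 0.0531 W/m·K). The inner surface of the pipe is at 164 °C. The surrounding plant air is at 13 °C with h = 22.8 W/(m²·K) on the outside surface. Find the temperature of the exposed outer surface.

Per-layer cylindrical resistances, series-summed:
R_stainless steel pipe wall = ln(48.5/45)/(2π×14.4×1) = 8.278×10^-4 K/W
R_perlite board = ln(67.5/48.5)/(2π×0.0531×1) = 0.9908 K/W
R_outer film = 1/(h_o·2πr_oL) = 1/(22.8×2π×0.0675×1) = 0.1034 K/W
R_total = 1.095 K/W
Q = ΔT/R_total = 151/1.095
Q = 138 W/m
T_interface = T_inner − Q·ΣR(inner→interface) = 164 − 138×0.9916

T ≈ 27.3 °C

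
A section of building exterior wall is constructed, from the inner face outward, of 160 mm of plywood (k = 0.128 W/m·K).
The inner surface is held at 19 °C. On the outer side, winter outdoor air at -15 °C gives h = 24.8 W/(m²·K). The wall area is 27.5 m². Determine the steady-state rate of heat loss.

Model the wall as resistances in series:
R_plywood = L/(kA) = 0.16/(0.128×27.5) = 0.04545 K/W
R_outer film = 1/(h_o·A) = 1/(24.8×27.5) = 0.001466 K/W
R_total = 0.04692 K/W
Q = ΔT / R_total = 34 / 0.04692

Q ≈ 725 W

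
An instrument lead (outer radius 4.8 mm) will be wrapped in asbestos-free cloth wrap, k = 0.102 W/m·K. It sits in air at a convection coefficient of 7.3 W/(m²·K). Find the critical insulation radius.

For a cylinder r_cr = k/h = 0.102/7.3
r_cr = 14 mm; since the bare radius (4.8 mm) is below r_cr, adding a thin layer of insulation will *increase* heat loss.

r_cr ≈ 14 mm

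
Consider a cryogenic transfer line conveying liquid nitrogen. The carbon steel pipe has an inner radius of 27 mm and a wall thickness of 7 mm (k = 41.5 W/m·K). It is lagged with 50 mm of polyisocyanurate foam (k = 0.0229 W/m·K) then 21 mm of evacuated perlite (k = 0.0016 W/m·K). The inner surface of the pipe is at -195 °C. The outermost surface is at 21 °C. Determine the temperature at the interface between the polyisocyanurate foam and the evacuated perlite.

T ≈ -147 °C

Cylindrical conduction, so R = ln(r₂/r₁)/(2πkL) per layer, in series:
R_carbon steel pipe wall = ln(34/27)/(2π×41.5×1) = 8.841×10^-4 K/W
R_polyisocyanurate foam = ln(84/34)/(2π×0.0229×1) = 6.286 K/W
R_evacuated perlite = ln(105/84)/(2π×0.0016×1) = 22.2 K/W
R_total = 28.48 K/W
Q = ΔT/R_total = 216/28.48
Q = 7.58 W/m
T_interface = T_inner + Q·ΣR(inner→interface) = -195 + 7.58×6.287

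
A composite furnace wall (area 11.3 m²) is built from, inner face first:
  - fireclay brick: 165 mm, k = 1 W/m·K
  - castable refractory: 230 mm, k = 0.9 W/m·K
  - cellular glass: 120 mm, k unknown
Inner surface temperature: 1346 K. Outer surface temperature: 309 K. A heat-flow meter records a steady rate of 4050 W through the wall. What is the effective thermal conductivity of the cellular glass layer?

k ≈ 0.0485 W/(m·K)

Using the resistance-network approach (series):
R_fireclay brick = L/(kA) = 0.165/(1×11.3) = 0.0146 K/W
R_castable refractory = L/(kA) = 0.23/(0.9×11.3) = 0.02262 K/W
Sum of known resistances R_other = 0.03722 K/W
Total R = ΔT/Q = 1037/4050 = 0.256 K/W
R_cellular glass = R_total − R_other = 0.2188 K/W
k = L/(R·A) = 0.12/(0.2188×11.3)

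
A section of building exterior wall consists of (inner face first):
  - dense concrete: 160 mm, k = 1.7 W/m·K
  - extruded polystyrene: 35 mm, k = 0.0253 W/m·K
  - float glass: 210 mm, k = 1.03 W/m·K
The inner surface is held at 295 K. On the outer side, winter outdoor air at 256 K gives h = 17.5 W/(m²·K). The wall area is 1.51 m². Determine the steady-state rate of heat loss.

Using the resistance-network approach (series):
R_dense concrete = L/(kA) = 0.16/(1.7×1.51) = 0.06233 K/W
R_extruded polystyrene = L/(kA) = 0.035/(0.0253×1.51) = 0.9162 K/W
R_float glass = L/(kA) = 0.21/(1.03×1.51) = 0.135 K/W
R_outer film = 1/(h_o·A) = 1/(17.5×1.51) = 0.03784 K/W
R_total = 1.151 K/W
Q = ΔT / R_total = 39 / 1.151

Q ≈ 33.9 W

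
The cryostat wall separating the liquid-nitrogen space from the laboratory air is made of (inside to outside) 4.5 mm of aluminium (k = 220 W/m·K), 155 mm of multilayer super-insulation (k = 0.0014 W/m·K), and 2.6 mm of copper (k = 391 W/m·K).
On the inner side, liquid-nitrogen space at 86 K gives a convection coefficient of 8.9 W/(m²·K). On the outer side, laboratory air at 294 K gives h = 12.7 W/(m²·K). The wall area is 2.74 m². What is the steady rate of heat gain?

Thermal resistances in series:
R_inner film = 1/(h_i·A) = 1/(8.9×2.74) = 0.04101 K/W
R_aluminium = L/(kA) = 0.0045/(220×2.74) = 7.465×10^-6 K/W
R_multilayer super-insulation = L/(kA) = 0.155/(0.0014×2.74) = 40.41 K/W
R_copper = L/(kA) = 0.0026/(391×2.74) = 2.427×10^-6 K/W
R_outer film = 1/(h_o·A) = 1/(12.7×2.74) = 0.02874 K/W
R_total = 40.48 K/W
Q = ΔT / R_total = 208 / 40.48

Q ≈ 5.14 W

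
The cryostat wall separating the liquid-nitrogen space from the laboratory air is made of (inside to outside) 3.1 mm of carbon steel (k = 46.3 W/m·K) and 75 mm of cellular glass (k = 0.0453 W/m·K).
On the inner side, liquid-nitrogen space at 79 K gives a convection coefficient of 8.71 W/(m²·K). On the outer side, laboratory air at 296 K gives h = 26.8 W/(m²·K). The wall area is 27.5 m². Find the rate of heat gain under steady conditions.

Q ≈ 3300 W

Series thermal resistances:
R_inner film = 1/(h_i·A) = 1/(8.71×27.5) = 0.004175 K/W
R_carbon steel = L/(kA) = 0.0031/(46.3×27.5) = 2.435×10^-6 K/W
R_cellular glass = L/(kA) = 0.075/(0.0453×27.5) = 0.0602 K/W
R_outer film = 1/(h_o·A) = 1/(26.8×27.5) = 0.001357 K/W
R_total = 0.06574 K/W
Q = ΔT / R_total = 217 / 0.06574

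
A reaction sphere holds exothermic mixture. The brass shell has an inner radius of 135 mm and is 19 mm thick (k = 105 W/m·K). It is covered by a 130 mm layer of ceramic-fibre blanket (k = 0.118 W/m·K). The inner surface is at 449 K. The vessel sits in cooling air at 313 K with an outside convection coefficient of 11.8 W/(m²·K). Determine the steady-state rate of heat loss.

Q ≈ 65.1 W

Spherical conduction: R = (1/r_in − 1/r_out)/(4πk) per layer; series-sum.
R_brass shell = (1/0.135 − 1/0.154)/(4π×105) = 6.926×10^-4 K/W
R_ceramic-fibre blanket = (1/0.154 − 1/0.284)/(4π×0.118) = 2.005 K/W
R_outer film = 1/(h·4πr_o²) = 1/(11.8×4π×0.284²) = 0.08361 K/W
R_total = 2.089 K/W
Q = ΔT/R_total = 136/2.089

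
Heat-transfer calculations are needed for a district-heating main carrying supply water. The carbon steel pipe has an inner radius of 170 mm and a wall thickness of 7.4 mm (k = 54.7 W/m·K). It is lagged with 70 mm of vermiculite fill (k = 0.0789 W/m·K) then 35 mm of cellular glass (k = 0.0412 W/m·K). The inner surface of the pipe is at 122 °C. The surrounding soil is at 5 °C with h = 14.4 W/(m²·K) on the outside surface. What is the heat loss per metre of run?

q′ ≈ 95.8 W/m

Per-layer cylindrical resistances, series-summed:
R_carbon steel pipe wall = ln(177.4/170)/(2π×54.7×1) = 1.24×10^-4 K/W
R_vermiculite fill = ln(247.4/177.4)/(2π×0.0789×1) = 0.6709 K/W
R_cellular glass = ln(282.4/247.4)/(2π×0.0412×1) = 0.5111 K/W
R_outer film = 1/(h_o·2πr_oL) = 1/(14.4×2π×0.2824×1) = 0.03914 K/W
R_total = 1.221 K/W
Q = ΔT/R_total = 117/1.221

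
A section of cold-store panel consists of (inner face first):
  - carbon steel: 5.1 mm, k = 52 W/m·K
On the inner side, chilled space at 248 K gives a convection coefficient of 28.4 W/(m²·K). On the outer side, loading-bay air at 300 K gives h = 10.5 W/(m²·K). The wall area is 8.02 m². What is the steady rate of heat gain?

Q ≈ 3190 W

Thermal resistances in series:
R_inner film = 1/(h_i·A) = 1/(28.4×8.02) = 0.00439 K/W
R_carbon steel = L/(kA) = 0.0051/(52×8.02) = 1.223×10^-5 K/W
R_outer film = 1/(h_o·A) = 1/(10.5×8.02) = 0.01188 K/W
R_total = 0.01628 K/W
Q = ΔT / R_total = 52 / 0.01628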